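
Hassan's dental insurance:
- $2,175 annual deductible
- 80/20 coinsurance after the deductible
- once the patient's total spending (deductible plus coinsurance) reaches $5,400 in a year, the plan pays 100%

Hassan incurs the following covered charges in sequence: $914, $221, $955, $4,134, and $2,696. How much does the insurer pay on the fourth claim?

$3,239.20

Claim 1 ($914): all of it applies to the deductible. Patient pays $914; OOP now $914. Plan pays $914 − $914 = $0.
Claim 2 ($221): fully absorbed by the deductible. Patient pays $221; OOP now $1,135. Plan pays $221 − $221 = $0.
Claim 3 ($955): fully absorbed by the deductible. Patient pays $955; OOP now $2,090. Plan pays $955 − $955 = $0.
Claim 4 ($4,134): deductible takes $85, $4,049 remains; 20% of $4,049 = $809.80. Cost to patient: $894.80. OOP to date $2,984.80. Plan pays $4,134 − $894.80 = $3,239.20.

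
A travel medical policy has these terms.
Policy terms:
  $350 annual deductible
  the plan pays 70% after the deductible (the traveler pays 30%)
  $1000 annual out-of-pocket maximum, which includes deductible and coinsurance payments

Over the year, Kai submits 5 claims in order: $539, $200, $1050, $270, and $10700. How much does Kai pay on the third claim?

$315

Claim 1 ($539): deductible takes $350, $189 remains; 30% of $189 = $56.70. Traveler owes $406.70 (running OOP $406.70).
Claim 2 ($200): deductible met; 30% of $200 = $60. Traveler owes $60 (running OOP $466.70).
Claim 3 ($1050): deductible met; 30% of $1050 = $315. Traveler pays $315; OOP now $781.70.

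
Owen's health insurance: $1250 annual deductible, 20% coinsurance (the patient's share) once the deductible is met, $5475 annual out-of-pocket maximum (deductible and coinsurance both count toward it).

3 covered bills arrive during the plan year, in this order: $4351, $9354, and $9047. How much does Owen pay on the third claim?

#1 ($4351): deductible takes $1250, $3101 remains; coinsurance $3101 × 20% = $620.20. Cost to patient: $1870.20. OOP to date $1870.20.
#2 ($9354): deductible already satisfied, so patient's share is 20% × $9354 = $1870.80. Patient pays $1870.80; OOP now $3741.
#3 ($9047): deductible already satisfied, so patient's share is 20% × $9047 = $1809.40. That would push OOP to $5550.40, over the $5475 cap, so patient pays $5475 − $3741 = $1734.

$1734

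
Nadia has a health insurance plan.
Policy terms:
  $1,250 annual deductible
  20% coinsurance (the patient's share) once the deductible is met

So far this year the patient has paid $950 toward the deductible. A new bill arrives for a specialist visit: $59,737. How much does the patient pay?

$12,187.40

Deductible still to meet: $1,250 − $950 = $300.
The remaining $59,437 (= $59,737 − $300) moves to coinsurance.
Coinsurance: $59,437 × 20% = $11,887.40.
So the patient owes $300 + $11,887.40 = $12,187.40.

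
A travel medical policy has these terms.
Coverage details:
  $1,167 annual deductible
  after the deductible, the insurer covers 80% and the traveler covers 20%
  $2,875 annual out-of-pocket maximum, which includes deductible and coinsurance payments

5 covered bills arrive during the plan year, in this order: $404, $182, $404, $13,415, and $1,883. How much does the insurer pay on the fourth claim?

Claim 1 ($404): fully absorbed by the deductible. Traveler pays $404; OOP now $404. Insurer: $404 − $404 = $0.
Claim 2 ($182): fully absorbed by the deductible. Traveler pays $182; OOP now $586. Plan pays $182 − $182 = $0.
Claim 3 ($404): entire amount goes to the deductible. Traveler owes $404 (running OOP $990). Insurer: $404 − $404 = $0.
Claim 4 ($13,415): $177 finishes the deductible; $13,238 goes to coinsurance; traveler's 20% is $2,647.60. Together that's $177 + $2,647.60 = $2,824.60. Adding that to $990 gives $3,814.60, past the $2,875 cap; traveler pays only $2,875 − $990 = $1,885. Plan pays $13,415 − $1,885 = $11,530.

$11,530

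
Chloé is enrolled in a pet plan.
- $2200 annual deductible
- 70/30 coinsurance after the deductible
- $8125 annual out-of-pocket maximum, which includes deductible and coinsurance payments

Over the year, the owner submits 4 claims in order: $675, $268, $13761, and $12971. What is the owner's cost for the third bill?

Claim 1 ($675): entire amount goes to the deductible. Owner pays $675; OOP now $675.
Claim 2 ($268): entire amount goes to the deductible. Owner pays $268; OOP now $943.
Claim 3 ($13761): $1257 finishes the deductible; $12504 goes to coinsurance; 30% of $12504 = $3751.20. Cost to owner: $5008.20. OOP to date $5951.20.

$5008.20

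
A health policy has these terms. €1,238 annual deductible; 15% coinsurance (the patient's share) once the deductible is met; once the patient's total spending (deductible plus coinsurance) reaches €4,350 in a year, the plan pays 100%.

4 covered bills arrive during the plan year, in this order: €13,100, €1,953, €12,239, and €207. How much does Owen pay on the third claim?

Bill 1, €13,100: €1,238 to deductible, leaving €11,862; 15% of €11,862 = €1,779.30. Cost to patient: €3,017.30. OOP to date €3,017.30.
Bill 2, €1,953: deductible met; 15% of €1,953 = €292.95. Cost to patient: €292.95. OOP to date €3,310.25.
Bill 3, €12,239: deductible met; 15% of €12,239 = €1,835.85. Adding that to €3,310.25 gives €5,146.10, past the €4,350 cap; patient pays only €4,350 − €3,310.25 = €1,039.75.

€1,039.75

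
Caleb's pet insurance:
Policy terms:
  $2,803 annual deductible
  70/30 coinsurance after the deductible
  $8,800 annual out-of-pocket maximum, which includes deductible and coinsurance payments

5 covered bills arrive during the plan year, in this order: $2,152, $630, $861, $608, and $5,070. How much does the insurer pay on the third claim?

$588

Bill 1, $2,152: all of it applies to the deductible. Cost to owner: $2,152. OOP to date $2,152. Plan pays $2,152 − $2,152 = $0.
Bill 2, $630: fully absorbed by the deductible. Owner owes $630 (running OOP $2,782). Insurer: $630 − $630 = $0.
Bill 3, $861: $21 to deductible, leaving $840; coinsurance $840 × 30% = $252. Cost to owner: $273. OOP to date $3,055. Plan pays $861 − $273 = $588.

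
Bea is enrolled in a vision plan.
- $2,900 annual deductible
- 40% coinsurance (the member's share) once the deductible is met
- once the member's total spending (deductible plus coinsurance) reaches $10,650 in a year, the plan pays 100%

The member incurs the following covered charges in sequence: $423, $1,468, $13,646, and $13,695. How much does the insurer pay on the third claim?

#1 ($423): entire amount goes to the deductible. Member owes $423 (running OOP $423). Insurer: $423 − $423 = $0.
#2 ($1,468): all of it applies to the deductible. Cost to member: $1,468. OOP to date $1,891. Plan pays $1,468 − $1,468 = $0.
#3 ($13,646): $1,009 finishes the deductible; $12,637 goes to coinsurance; member's 40% is $5,054.80. Cost to member: $6,063.80. OOP to date $7,954.80. Insurer: $13,646 − $6,063.80 = $7,582.20.

$7,582.20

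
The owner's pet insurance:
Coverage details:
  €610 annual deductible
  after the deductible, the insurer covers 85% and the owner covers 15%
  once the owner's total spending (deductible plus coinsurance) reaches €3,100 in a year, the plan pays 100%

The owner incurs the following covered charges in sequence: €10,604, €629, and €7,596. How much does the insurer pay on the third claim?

Claim 1 (€10,604): deductible takes €610, €9,994 remains; owner's 15% is €1,499.10. Cost to owner: €2,109.10. OOP to date €2,109.10. Insurer: €10,604 − €2,109.10 = €8,494.90.
Claim 2 (€629): deductible met; 15% of €629 = €94.35. Cost to owner: €94.35. OOP to date €2,203.45. Insurer: €629 − €94.35 = €534.65.
Claim 3 (€7,596): deductible met; 15% of €7,596 = €1,139.40. That would push OOP to €3,342.85, over the €3,100 cap, so owner pays €3,100 − €2,203.45 = €896.55. Insurer: €7,596 − €896.55 = €6,699.45.

€6,699.45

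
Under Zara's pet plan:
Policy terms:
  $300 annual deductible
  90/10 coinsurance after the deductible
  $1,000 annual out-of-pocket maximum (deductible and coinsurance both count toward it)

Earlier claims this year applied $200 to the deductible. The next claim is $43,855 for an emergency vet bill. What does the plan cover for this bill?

$43,055

Deductible still to meet: $300 − $200 = $100.
The remaining $43,755 (= $43,855 − $100) moves to coinsurance.
10% of $43,755 = $4,375.50 falls to the owner.
So the owner owes $100 + $4,375.50 = $4,475.50 before any cap.
Adding $4,475.50 to the $200 already spent would give $4,675.50, which exceeds the $1,000 cap; the owner pays just $1,000 − $200 = $800.
Insurer pays the balance: $43,855 − $800 = $43,055.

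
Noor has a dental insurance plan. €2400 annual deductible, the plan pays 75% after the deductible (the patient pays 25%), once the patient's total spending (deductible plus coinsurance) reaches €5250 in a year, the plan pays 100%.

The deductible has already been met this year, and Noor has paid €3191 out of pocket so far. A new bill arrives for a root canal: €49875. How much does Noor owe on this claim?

The deductible is already satisfied, so the full bill goes to coinsurance.
Patient's 25% share of €49875 is €12468.75.
Year-to-date out-of-pocket would reach €3191 + €12468.75 = €15659.75, above the €5250 maximum, so the patient pays only €5250 − €3191 = €2059.

€2059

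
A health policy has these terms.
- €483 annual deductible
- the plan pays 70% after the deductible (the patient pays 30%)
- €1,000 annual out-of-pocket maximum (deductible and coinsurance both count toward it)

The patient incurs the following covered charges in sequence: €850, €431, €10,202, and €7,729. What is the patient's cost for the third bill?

€277.60

Claim 1 — €850: deductible takes €483, €367 remains; patient's 30% is €110.10. Cost to patient: €593.10. OOP to date €593.10.
Claim 2 — €431: deductible met; 30% of €431 = €129.30. Patient owes €129.30 (running OOP €722.40).
Claim 3 — €10,202: deductible already satisfied, so patient's share is 30% × €10,202 = €3,060.60. That would push OOP to €3,783, over the €1,000 cap, so patient pays €1,000 − €722.40 = €277.60.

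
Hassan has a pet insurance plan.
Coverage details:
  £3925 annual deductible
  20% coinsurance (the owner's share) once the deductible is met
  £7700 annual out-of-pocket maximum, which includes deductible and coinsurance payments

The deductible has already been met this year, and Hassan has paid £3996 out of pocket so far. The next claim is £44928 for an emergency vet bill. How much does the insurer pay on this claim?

£41224

With the deductible met, the entire £44928 is subject to coinsurance.
Coinsurance: £44928 × 20% = £8985.60.
Year-to-date out-of-pocket would reach £3996 + £8985.60 = £12981.60, above the £7700 maximum, so the owner pays only £7700 − £3996 = £3704.
Insurer pays the balance: £44928 − £3704 = £41224.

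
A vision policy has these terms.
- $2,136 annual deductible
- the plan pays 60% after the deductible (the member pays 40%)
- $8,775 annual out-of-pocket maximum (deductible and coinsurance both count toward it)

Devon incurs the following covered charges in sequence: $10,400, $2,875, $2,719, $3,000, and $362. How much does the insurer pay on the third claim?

Bill 1, $10,400: $2,136 finishes the deductible; $8,264 goes to coinsurance; 40% of $8,264 = $3,305.60. Member owes $5,441.60 (running OOP $5,441.60). Plan pays $10,400 − $5,441.60 = $4,958.40.
Bill 2, $2,875: deductible already satisfied, so member's share is 40% × $2,875 = $1,150. Member owes $1,150 (running OOP $6,591.60). Insurer: $2,875 − $1,150 = $1,725.
Bill 3, $2,719: 40% coinsurance on $2,719 = $1,087.60. Member pays $1,087.60; OOP now $7,679.20. Insurer: $2,719 − $1,087.60 = $1,631.40.

$1,631.40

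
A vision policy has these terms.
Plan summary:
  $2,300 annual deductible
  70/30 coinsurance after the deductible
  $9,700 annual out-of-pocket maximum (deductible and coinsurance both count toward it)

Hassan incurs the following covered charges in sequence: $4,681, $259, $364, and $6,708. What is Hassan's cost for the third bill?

$109.20

#1 ($4,681): deductible takes $2,300, $2,381 remains; coinsurance $2,381 × 30% = $714.30. Cost to member: $3,014.30. OOP to date $3,014.30.
#2 ($259): deductible already satisfied, so member's share is 30% × $259 = $77.70. Cost to member: $77.70. OOP to date $3,092.
#3 ($364): deductible already satisfied, so member's share is 30% × $364 = $109.20. Member owes $109.20 (running OOP $3,201.20).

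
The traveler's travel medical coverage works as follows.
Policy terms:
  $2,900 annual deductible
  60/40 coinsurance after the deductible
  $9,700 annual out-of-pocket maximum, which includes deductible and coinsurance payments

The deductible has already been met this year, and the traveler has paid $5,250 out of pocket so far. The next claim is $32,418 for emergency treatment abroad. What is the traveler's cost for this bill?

$4,450

With the deductible met, the entire $32,418 is subject to coinsurance.
Traveler's 40% share of $32,418 is $12,967.20.
Year-to-date out-of-pocket would reach $5,250 + $12,967.20 = $18,217.20, above the $9,700 maximum, so the traveler pays only $9,700 − $5,250 = $4,450.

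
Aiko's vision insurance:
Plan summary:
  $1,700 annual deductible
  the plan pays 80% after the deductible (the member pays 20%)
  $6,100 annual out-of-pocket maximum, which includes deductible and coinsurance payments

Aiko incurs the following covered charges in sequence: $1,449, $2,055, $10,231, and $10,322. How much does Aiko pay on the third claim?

Bill 1, $1,449: all of it applies to the deductible. Member owes $1,449 (running OOP $1,449).
Bill 2, $2,055: $251 finishes the deductible; $1,804 goes to coinsurance; member's 20% is $360.80. Member pays $611.80; OOP now $2,060.80.
Bill 3, $10,231: 20% coinsurance on $10,231 = $2,046.20. Member pays $2,046.20; OOP now $4,107.

$2,046.20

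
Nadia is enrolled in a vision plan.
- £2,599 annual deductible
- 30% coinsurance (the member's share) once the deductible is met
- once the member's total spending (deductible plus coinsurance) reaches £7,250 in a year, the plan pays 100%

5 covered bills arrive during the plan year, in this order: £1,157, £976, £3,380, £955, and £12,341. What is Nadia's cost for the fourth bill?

Bill 1, £1,157: all of it applies to the deductible. Cost to member: £1,157. OOP to date £1,157.
Bill 2, £976: entire amount goes to the deductible. Member pays £976; OOP now £2,133.
Bill 3, £3,380: deductible takes £466, £2,914 remains; member's 30% is £874.20. Member owes £1,340.20 (running OOP £3,473.20).
Bill 4, £955: deductible met; 30% of £955 = £286.50. Member pays £286.50; OOP now £3,759.70.

£286.50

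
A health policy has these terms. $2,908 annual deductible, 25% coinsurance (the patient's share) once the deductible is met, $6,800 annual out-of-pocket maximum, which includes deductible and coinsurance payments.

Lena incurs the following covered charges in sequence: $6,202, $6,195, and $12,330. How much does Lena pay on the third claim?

#1 ($6,202): $2,908 finishes the deductible; $3,294 goes to coinsurance; patient's 25% is $823.50. Cost to patient: $3,731.50. OOP to date $3,731.50.
#2 ($6,195): deductible met; 25% of $6,195 = $1,548.75. Patient owes $1,548.75 (running OOP $5,280.25).
#3 ($12,330): deductible already satisfied, so patient's share is 25% × $12,330 = $3,082.50. Adding that to $5,280.25 gives $8,362.75, past the $6,800 cap; patient pays only $6,800 − $5,280.25 = $1,519.75.

$1,519.75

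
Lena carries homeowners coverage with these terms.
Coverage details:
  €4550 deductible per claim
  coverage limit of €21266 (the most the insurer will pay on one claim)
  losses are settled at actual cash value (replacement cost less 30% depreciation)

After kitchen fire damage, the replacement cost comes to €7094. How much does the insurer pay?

€415.80

Actual cash value after 30% depreciation: €7094 × 70% = €4965.80.
After the deductible, €4965.80 − €4550 = €415.80 remains.
That's under the €21266 cap, so the insurer reimburses the full €415.80.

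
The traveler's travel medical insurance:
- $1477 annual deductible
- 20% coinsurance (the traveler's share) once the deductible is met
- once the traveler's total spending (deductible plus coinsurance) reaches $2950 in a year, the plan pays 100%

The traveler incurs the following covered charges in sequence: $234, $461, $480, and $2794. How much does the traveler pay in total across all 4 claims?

Claim 1 — $234: entire amount goes to the deductible. Traveler owes $234 (running OOP $234).
Claim 2 — $461: fully absorbed by the deductible. Traveler owes $461 (running OOP $695).
Claim 3 — $480: entire amount goes to the deductible. Cost to traveler: $480. OOP to date $1175.
Claim 4 — $2794: $302 finishes the deductible; $2492 goes to coinsurance; traveler's 20% is $498.40. Traveler pays $800.40; OOP now $1975.40.
Total paid by the traveler: $234 + $461 + $480 + $800.40 = $1975.40.

$1975.40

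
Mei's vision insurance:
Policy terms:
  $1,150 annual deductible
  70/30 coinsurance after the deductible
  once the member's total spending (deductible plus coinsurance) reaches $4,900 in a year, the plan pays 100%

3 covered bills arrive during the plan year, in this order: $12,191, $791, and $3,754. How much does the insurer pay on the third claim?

$3,553.60

Claim 1 — $12,191: $1,150 finishes the deductible; $11,041 goes to coinsurance; coinsurance $11,041 × 30% = $3,312.30. Member pays $4,462.30; OOP now $4,462.30. Plan pays $12,191 − $4,462.30 = $7,728.70.
Claim 2 — $791: 30% coinsurance on $791 = $237.30. Cost to member: $237.30. OOP to date $4,699.60. Plan pays $791 − $237.30 = $553.70.
Claim 3 — $3,754: deductible met; 30% of $3,754 = $1,126.20. OOP would hit $5,825.80 > $4,900, so the cap limits the member to $4,900 − $4,699.60 = $200.40. Plan pays $3,754 − $200.40 = $3,553.60.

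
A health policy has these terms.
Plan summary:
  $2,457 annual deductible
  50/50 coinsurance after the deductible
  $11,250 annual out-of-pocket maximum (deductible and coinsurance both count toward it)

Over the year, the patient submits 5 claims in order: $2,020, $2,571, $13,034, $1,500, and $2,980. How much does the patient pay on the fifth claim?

Claim 1 — $2,020: entire amount goes to the deductible. Patient owes $2,020 (running OOP $2,020).
Claim 2 — $2,571: $437 finishes the deductible; $2,134 goes to coinsurance; patient's 50% is $1,067. Cost to patient: $1,504. OOP to date $3,524.
Claim 3 — $13,034: deductible met; 50% of $13,034 = $6,517. Cost to patient: $6,517. OOP to date $10,041.
Claim 4 — $1,500: deductible met; 50% of $1,500 = $750. Patient owes $750 (running OOP $10,791).
Claim 5 — $2,980: 50% coinsurance on $2,980 = $1,490. That would push OOP to $12,281, over the $11,250 cap, so patient pays $11,250 − $10,791 = $459.

$459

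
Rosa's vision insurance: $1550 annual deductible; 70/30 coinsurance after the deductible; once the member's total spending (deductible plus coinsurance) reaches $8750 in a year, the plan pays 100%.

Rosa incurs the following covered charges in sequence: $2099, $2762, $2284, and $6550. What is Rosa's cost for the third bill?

$685.20

#1 ($2099): $1550 to deductible, leaving $549; 30% of $549 = $164.70. Cost to member: $1714.70. OOP to date $1714.70.
#2 ($2762): deductible met; 30% of $2762 = $828.60. Member pays $828.60; OOP now $2543.30.
#3 ($2284): 30% coinsurance on $2284 = $685.20. Member owes $685.20 (running OOP $3228.50).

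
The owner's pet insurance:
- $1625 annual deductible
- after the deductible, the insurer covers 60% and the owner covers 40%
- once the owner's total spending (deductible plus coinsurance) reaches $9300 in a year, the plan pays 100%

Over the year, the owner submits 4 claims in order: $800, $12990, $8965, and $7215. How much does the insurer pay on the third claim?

#1 ($800): fully absorbed by the deductible. Owner pays $800; OOP now $800. Insurer: $800 − $800 = $0.
#2 ($12990): deductible takes $825, $12165 remains; owner's 40% is $4866. Cost to owner: $5691. OOP to date $6491. Plan pays $12990 − $5691 = $7299.
#3 ($8965): 40% coinsurance on $8965 = $3586. OOP would hit $10077 > $9300, so the cap limits the owner to $9300 − $6491 = $2809. Plan pays $8965 − $2809 = $6156.

$6156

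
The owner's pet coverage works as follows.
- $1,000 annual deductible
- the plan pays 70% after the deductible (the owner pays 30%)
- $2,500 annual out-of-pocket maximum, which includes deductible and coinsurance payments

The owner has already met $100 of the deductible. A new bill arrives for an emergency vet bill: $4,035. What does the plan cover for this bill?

$100 of the $1,000 deductible is already met, leaving $900.
After the $900 deductible portion, $4,035 − $900 = $3,135 is subject to coinsurance.
Owner's 30% share of $3,135 is $940.50.
That puts the owner's cost at $900 + $940.50 = $1,840.50 before any cap.
Total out-of-pocket so far would be $100 + $1,840.50 = $1,940.50, below the $2,500 cap — no reduction.
Insurer pays the balance: $4,035 − $1,840.50 = $2,194.50.

$2,194.50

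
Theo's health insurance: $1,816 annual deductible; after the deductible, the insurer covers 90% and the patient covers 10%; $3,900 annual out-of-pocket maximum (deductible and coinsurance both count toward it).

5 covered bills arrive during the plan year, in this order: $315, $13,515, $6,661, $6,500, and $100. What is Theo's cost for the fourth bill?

Bill 1, $315: fully absorbed by the deductible. Patient owes $315 (running OOP $315).
Bill 2, $13,515: deductible takes $1,501, $12,014 remains; 10% of $12,014 = $1,201.40. Cost to patient: $2,702.40. OOP to date $3,017.40.
Bill 3, $6,661: deductible met; 10% of $6,661 = $666.10. Patient pays $666.10; OOP now $3,683.50.
Bill 4, $6,500: deductible met; 10% of $6,500 = $650. OOP would hit $4,333.50 > $3,900, so the cap limits the patient to $3,900 − $3,683.50 = $216.50.

$216.50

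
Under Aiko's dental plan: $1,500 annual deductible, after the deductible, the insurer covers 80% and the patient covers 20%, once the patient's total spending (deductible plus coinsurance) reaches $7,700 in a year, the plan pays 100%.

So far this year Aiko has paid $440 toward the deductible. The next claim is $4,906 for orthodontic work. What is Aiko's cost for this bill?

Deductible still to meet: $1,500 − $440 = $1,060.
That leaves $4,906 − $1,060 = $3,846 for coinsurance.
Patient's 20% share of $3,846 is $769.20.
So the patient owes $1,060 + $769.20 = $1,829.20 before any cap.
Year-to-date out-of-pocket becomes $440 + $1,829.20 = $2,269.20, still under the $7,700 maximum, so no cap applies.

$1,829.20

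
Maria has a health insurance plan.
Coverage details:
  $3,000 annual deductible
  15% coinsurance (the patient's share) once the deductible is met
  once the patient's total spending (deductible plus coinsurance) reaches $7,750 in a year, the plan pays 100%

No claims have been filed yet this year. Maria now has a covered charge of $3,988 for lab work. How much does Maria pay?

$3,148.20

Nothing has been paid toward the $3,000 deductible, so the first $3,000 of this charge is applied there.
The remaining $988 (= $3,988 − $3,000) moves to coinsurance.
15% of $988 = $148.20 falls to the patient.
Patient responsibility before any cap: $3,000 + $148.20 = $3,148.20.
Total out-of-pocket so far would be $0 + $3,148.20 = $3,148.20, below the $7,750 cap — no reduction.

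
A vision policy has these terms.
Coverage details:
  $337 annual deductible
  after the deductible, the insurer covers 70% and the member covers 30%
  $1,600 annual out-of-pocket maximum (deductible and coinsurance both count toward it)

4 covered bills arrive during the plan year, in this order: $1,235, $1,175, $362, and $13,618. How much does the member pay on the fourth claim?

#1 ($1,235): deductible takes $337, $898 remains; 30% of $898 = $269.40. Member owes $606.40 (running OOP $606.40).
#2 ($1,175): deductible met; 30% of $1,175 = $352.50. Cost to member: $352.50. OOP to date $958.90.
#3 ($362): 30% coinsurance on $362 = $108.60. Member owes $108.60 (running OOP $1,067.50).
#4 ($13,618): deductible met; 30% of $13,618 = $4,085.40. That would push OOP to $5,152.90, over the $1,600 cap, so member pays $1,600 − $1,067.50 = $532.50.

$532.50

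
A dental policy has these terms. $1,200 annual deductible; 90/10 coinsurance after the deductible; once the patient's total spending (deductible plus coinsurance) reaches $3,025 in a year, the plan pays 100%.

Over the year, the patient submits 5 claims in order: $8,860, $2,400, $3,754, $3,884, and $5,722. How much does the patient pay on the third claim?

Bill 1, $8,860: deductible takes $1,200, $7,660 remains; coinsurance $7,660 × 10% = $766. Patient owes $1,966 (running OOP $1,966).
Bill 2, $2,400: 10% coinsurance on $2,400 = $240. Patient pays $240; OOP now $2,206.
Bill 3, $3,754: deductible already satisfied, so patient's share is 10% × $3,754 = $375.40. Cost to patient: $375.40. OOP to date $2,581.40.

$375.40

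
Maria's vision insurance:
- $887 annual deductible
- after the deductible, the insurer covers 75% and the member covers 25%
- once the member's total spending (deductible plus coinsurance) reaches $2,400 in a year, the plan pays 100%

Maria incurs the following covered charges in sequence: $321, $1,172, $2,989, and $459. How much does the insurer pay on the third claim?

$2,241.75

#1 ($321): entire amount goes to the deductible. Member owes $321 (running OOP $321). Insurer: $321 − $321 = $0.
#2 ($1,172): deductible takes $566, $606 remains; member's 25% is $151.50. Cost to member: $717.50. OOP to date $1,038.50. Plan pays $1,172 − $717.50 = $454.50.
#3 ($2,989): deductible met; 25% of $2,989 = $747.25. Member owes $747.25 (running OOP $1,785.75). Plan pays $2,989 − $747.25 = $2,241.75.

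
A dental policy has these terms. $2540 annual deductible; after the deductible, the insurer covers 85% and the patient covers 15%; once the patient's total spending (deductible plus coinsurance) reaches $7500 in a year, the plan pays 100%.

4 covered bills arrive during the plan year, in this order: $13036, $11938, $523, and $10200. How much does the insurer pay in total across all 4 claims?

$28197

Claim 1 ($13036): $2540 finishes the deductible; $10496 goes to coinsurance; patient's 15% is $1574.40. Patient owes $4114.40 (running OOP $4114.40). Plan pays $13036 − $4114.40 = $8921.60.
Claim 2 ($11938): deductible met; 15% of $11938 = $1790.70. Cost to patient: $1790.70. OOP to date $5905.10. Plan pays $11938 − $1790.70 = $10147.30.
Claim 3 ($523): deductible already satisfied, so patient's share is 15% × $523 = $78.45. Patient pays $78.45; OOP now $5983.55. Plan pays $523 − $78.45 = $444.55.
Claim 4 ($10200): deductible already satisfied, so patient's share is 15% × $10200 = $1530. That would push OOP to $7513.55, over the $7500 cap, so patient pays $7500 − $5983.55 = $1516.45. Insurer: $10200 − $1516.45 = $8683.55.
Insurer total: $8921.60 + $10147.30 + $444.55 + $8683.55 = $28197.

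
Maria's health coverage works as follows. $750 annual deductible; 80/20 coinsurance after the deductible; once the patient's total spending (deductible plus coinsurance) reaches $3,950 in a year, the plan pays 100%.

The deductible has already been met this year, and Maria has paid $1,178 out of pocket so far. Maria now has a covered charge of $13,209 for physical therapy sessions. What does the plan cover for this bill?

The deductible is already satisfied, so the full bill goes to coinsurance.
Patient's 20% share of $13,209 is $2,641.80.
Total out-of-pocket so far would be $1,178 + $2,641.80 = $3,819.80, below the $3,950 cap — no reduction.
The plan picks up $13,209 − $2,641.80 = $10,567.20.

$10,567.20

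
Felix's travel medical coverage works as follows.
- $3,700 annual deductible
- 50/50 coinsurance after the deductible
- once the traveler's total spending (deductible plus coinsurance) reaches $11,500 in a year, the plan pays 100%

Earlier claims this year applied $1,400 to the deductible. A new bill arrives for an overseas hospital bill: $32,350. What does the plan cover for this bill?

Deductible still to meet: $3,700 − $1,400 = $2,300.
That leaves $32,350 − $2,300 = $30,050 for coinsurance.
Traveler's 50% share of $30,050 is $15,025.
So the traveler owes $2,300 + $15,025 = $17,325 before any cap.
That would bring total out-of-pocket to $18,725, past the $11,500 cap. The traveler is capped at $11,500 − $1,400 = $10,100 on this claim.
The plan picks up $32,350 − $10,100 = $22,250.

$22,250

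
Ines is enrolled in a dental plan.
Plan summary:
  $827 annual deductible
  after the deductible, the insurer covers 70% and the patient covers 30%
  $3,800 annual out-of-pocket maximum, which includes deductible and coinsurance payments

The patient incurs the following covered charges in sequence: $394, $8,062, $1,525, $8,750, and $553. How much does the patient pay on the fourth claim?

$226.80

Claim 1 — $394: fully absorbed by the deductible. Patient owes $394 (running OOP $394).
Claim 2 — $8,062: $433 finishes the deductible; $7,629 goes to coinsurance; 30% of $7,629 = $2,288.70. Cost to patient: $2,721.70. OOP to date $3,115.70.
Claim 3 — $1,525: 30% coinsurance on $1,525 = $457.50. Patient pays $457.50; OOP now $3,573.20.
Claim 4 — $8,750: 30% coinsurance on $8,750 = $2,625. That would push OOP to $6,198.20, over the $3,800 cap, so patient pays $3,800 − $3,573.20 = $226.80.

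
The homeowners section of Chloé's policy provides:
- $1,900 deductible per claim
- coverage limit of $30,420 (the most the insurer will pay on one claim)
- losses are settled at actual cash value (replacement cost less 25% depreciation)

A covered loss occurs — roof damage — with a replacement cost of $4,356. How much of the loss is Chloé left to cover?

$2,989

Depreciate 25%: the covered value is $4,356 × 0.75 = $3,267.
Subtract the deductible: $3,267 − $1,900 = $1,367.
That's under the $30,420 cap, so the insurer reimburses the full $1,367.
Out of pocket: $4,356 − $1,367 = $2,989.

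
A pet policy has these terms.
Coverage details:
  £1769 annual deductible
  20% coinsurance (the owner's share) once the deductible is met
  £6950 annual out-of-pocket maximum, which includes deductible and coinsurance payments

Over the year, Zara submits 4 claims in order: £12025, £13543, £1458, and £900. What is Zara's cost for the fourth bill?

£129.60

#1 (£12025): £1769 to deductible, leaving £10256; 20% of £10256 = £2051.20. Cost to owner: £3820.20. OOP to date £3820.20.
#2 (£13543): 20% coinsurance on £13543 = £2708.60. Cost to owner: £2708.60. OOP to date £6528.80.
#3 (£1458): deductible already satisfied, so owner's share is 20% × £1458 = £291.60. Owner pays £291.60; OOP now £6820.40.
#4 (£900): deductible already satisfied, so owner's share is 20% × £900 = £180. OOP would hit £7000.40 > £6950, so the cap limits the owner to £6950 − £6820.40 = £129.60.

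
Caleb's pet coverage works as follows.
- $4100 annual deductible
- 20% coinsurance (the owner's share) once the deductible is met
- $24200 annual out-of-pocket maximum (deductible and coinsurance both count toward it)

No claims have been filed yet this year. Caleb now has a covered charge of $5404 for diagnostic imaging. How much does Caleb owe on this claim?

Nothing has been paid toward the $4100 deductible, so the first $4100 of this charge is applied there.
After the $4100 deductible portion, $5404 − $4100 = $1304 is subject to coinsurance.
20% of $1304 = $260.80 falls to the owner.
That puts the owner's cost at $4100 + $260.80 = $4360.80 before any cap.
Year-to-date out-of-pocket becomes $0 + $4360.80 = $4360.80, still under the $24200 maximum, so no cap applies.

$4360.80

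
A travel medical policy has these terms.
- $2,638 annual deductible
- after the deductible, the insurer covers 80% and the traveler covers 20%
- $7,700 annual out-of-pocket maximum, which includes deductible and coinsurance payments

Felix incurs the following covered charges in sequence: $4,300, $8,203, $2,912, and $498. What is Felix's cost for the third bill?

$582.40

#1 ($4,300): deductible takes $2,638, $1,662 remains; coinsurance $1,662 × 20% = $332.40. Cost to traveler: $2,970.40. OOP to date $2,970.40.
#2 ($8,203): deductible already satisfied, so traveler's share is 20% × $8,203 = $1,640.60. Traveler pays $1,640.60; OOP now $4,611.
#3 ($2,912): deductible met; 20% of $2,912 = $582.40. Traveler owes $582.40 (running OOP $5,193.40).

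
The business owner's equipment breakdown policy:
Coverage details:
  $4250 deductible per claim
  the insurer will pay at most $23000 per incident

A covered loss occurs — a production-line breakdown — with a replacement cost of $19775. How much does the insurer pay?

$15525

Less the $4250 deductible: $19775 − $4250 = $15525.
$15525 ≤ $23000, so the limit doesn't bind; insurer pays $15525.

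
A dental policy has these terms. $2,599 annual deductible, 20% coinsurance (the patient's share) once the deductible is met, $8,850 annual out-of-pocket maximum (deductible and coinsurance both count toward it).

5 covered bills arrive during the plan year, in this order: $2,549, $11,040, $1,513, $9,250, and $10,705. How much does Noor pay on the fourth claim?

$1,850

Bill 1, $2,549: fully absorbed by the deductible. Cost to patient: $2,549. OOP to date $2,549.
Bill 2, $11,040: deductible takes $50, $10,990 remains; 20% of $10,990 = $2,198. Cost to patient: $2,248. OOP to date $4,797.
Bill 3, $1,513: 20% coinsurance on $1,513 = $302.60. Cost to patient: $302.60. OOP to date $5,099.60.
Bill 4, $9,250: deductible already satisfied, so patient's share is 20% × $9,250 = $1,850. Patient pays $1,850; OOP now $6,949.60.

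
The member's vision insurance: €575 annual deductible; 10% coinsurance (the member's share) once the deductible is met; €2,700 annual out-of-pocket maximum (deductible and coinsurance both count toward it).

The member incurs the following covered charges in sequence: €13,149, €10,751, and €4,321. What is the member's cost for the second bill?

€867.60

#1 (€13,149): €575 finishes the deductible; €12,574 goes to coinsurance; 10% of €12,574 = €1,257.40. Member owes €1,832.40 (running OOP €1,832.40).
#2 (€10,751): 10% coinsurance on €10,751 = €1,075.10. OOP would hit €2,907.50 > €2,700, so the cap limits the member to €2,700 − €1,832.40 = €867.60.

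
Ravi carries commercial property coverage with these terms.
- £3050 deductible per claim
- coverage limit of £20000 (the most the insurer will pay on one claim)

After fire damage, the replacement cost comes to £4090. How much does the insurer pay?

Subtract the deductible: £4090 − £3050 = £1040.
£1040 ≤ £20000, so the limit doesn't bind; insurer pays £1040.

£1040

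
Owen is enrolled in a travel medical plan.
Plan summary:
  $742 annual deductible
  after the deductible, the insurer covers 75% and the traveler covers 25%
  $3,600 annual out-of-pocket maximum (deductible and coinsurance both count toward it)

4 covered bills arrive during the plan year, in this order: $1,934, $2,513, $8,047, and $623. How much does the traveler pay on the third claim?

Claim 1 ($1,934): $742 to deductible, leaving $1,192; 25% of $1,192 = $298. Traveler owes $1,040 (running OOP $1,040).
Claim 2 ($2,513): 25% coinsurance on $2,513 = $628.25. Traveler owes $628.25 (running OOP $1,668.25).
Claim 3 ($8,047): deductible already satisfied, so traveler's share is 25% × $8,047 = $2,011.75. OOP would hit $3,680 > $3,600, so the cap limits the traveler to $3,600 − $1,668.25 = $1,931.75.

$1,931.75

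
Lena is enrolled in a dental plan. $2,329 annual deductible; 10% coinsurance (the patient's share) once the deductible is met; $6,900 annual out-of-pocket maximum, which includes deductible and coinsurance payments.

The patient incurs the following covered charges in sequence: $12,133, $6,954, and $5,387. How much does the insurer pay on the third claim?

$4,848.30

#1 ($12,133): deductible takes $2,329, $9,804 remains; coinsurance $9,804 × 10% = $980.40. Cost to patient: $3,309.40. OOP to date $3,309.40. Insurer: $12,133 − $3,309.40 = $8,823.60.
#2 ($6,954): deductible already satisfied, so patient's share is 10% × $6,954 = $695.40. Patient owes $695.40 (running OOP $4,004.80). Plan pays $6,954 − $695.40 = $6,258.60.
#3 ($5,387): 10% coinsurance on $5,387 = $538.70. Patient pays $538.70; OOP now $4,543.50. Insurer: $5,387 − $538.70 = $4,848.30.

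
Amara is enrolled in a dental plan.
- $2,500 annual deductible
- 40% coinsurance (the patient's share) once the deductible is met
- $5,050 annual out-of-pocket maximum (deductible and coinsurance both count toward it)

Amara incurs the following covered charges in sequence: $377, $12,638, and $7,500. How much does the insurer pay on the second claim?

Claim 1 — $377: all of it applies to the deductible. Patient pays $377; OOP now $377. Plan pays $377 − $377 = $0.
Claim 2 — $12,638: deductible takes $2,123, $10,515 remains; 40% of $10,515 = $4,206. Deductible plus coinsurance: $2,123 + $4,206 = $6,329. OOP would hit $6,706 > $5,050, so the cap limits the patient to $5,050 − $377 = $4,673. Insurer: $12,638 − $4,673 = $7,965.

$7,965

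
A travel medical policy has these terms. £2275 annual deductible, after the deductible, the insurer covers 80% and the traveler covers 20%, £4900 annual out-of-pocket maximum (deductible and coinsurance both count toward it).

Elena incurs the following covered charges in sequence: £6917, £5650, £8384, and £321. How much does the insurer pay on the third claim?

£7817.40

Bill 1, £6917: deductible takes £2275, £4642 remains; 20% of £4642 = £928.40. Traveler owes £3203.40 (running OOP £3203.40). Plan pays £6917 − £3203.40 = £3713.60.
Bill 2, £5650: 20% coinsurance on £5650 = £1130. Traveler owes £1130 (running OOP £4333.40). Plan pays £5650 − £1130 = £4520.
Bill 3, £8384: deductible met; 20% of £8384 = £1676.80. That would push OOP to £6010.20, over the £4900 cap, so traveler pays £4900 − £4333.40 = £566.60. Plan pays £8384 − £566.60 = £7817.40.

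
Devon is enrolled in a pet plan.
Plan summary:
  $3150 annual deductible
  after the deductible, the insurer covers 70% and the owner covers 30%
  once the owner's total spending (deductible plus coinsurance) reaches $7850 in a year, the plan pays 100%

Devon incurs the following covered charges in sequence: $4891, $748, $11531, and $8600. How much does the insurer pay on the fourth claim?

$8106

Bill 1, $4891: $3150 finishes the deductible; $1741 goes to coinsurance; 30% of $1741 = $522.30. Owner owes $3672.30 (running OOP $3672.30). Insurer: $4891 − $3672.30 = $1218.70.
Bill 2, $748: deductible met; 30% of $748 = $224.40. Cost to owner: $224.40. OOP to date $3896.70. Plan pays $748 − $224.40 = $523.60.
Bill 3, $11531: deductible already satisfied, so owner's share is 30% × $11531 = $3459.30. Owner owes $3459.30 (running OOP $7356). Plan pays $11531 − $3459.30 = $8071.70.
Bill 4, $8600: deductible already satisfied, so owner's share is 30% × $8600 = $2580. OOP would hit $9936 > $7850, so the cap limits the owner to $7850 − $7356 = $494. Plan pays $8600 − $494 = $8106.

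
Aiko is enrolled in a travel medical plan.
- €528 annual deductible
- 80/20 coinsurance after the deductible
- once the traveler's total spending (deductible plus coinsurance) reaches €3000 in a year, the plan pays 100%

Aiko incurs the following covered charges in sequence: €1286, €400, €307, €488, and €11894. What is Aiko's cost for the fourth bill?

Claim 1 (€1286): €528 finishes the deductible; €758 goes to coinsurance; 20% of €758 = €151.60. Traveler owes €679.60 (running OOP €679.60).
Claim 2 (€400): 20% coinsurance on €400 = €80. Traveler owes €80 (running OOP €759.60).
Claim 3 (€307): deductible already satisfied, so traveler's share is 20% × €307 = €61.40. Cost to traveler: €61.40. OOP to date €821.
Claim 4 (€488): deductible met; 20% of €488 = €97.60. Traveler owes €97.60 (running OOP €918.60).

€97.60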